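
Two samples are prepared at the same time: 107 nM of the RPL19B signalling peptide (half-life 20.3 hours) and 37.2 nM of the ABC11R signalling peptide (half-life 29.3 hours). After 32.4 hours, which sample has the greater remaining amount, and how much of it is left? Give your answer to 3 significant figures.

RPL19B signalling peptide, 35.4 nM

RPL19B signalling peptide: 107 × (1/2)^1.5961 ≈ 35.393 nM.
ABC11R signalling peptide: 37.2 × (1/2)^1.1058 ≈ 17.285 nM.
RPL19B signalling peptide has more remaining, at ≈ 35.393 nM.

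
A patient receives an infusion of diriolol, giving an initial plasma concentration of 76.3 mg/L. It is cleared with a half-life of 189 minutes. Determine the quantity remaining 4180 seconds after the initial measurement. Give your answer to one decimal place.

Convert the elapsed time: 4180 seconds = 69.6667 minutes.
Number of half-lives: n = 69.6667/189 ≈ 0.36861.
Remaining = 76.3 × (1/2)^0.36861 = 76.3 × 0.77453 ≈ 59.097 mg/L.

59.1 mg/L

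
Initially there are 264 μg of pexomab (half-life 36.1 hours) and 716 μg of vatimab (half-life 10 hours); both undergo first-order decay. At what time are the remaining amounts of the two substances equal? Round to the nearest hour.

20 hours

Set 264·(1/2)^(t/36.1) = 716·(1/2)^(t/10).
Taking log₂: log₂(264/716) = t·(1/36.1 − 1/10).
log₂(0.36872) = -1.4394; 1/36.1 − 1/10 = -0.072299.
t = -1.4394 / -0.072299 ≈ 19.909 hours.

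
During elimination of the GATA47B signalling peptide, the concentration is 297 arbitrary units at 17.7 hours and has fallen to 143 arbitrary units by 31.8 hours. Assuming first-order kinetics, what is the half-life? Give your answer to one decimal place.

Over Δt = 31.8 − 17.7 = 14.1 hours, the level fell by a factor of 297/143 ≈ 2.0769.
n = log₂(2.0769) ≈ 1.0544 half-lives, so t½ = 14.1/1.0544 ≈ 13.372 hours.

13.4 hours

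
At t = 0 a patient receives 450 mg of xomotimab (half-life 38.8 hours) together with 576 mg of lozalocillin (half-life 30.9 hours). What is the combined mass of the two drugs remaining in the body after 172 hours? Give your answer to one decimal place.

33.0 mg

xomotimab: 450 × (1/2)^(172/38.8) = 450 × (1/2)^4.433 ≈ 20.833 mg.
lozalocillin: 576 × (1/2)^(172/30.9) = 576 × (1/2)^5.5663 ≈ 12.156 mg.
Total = 20.833 + 12.156 ≈ 32.989 mg.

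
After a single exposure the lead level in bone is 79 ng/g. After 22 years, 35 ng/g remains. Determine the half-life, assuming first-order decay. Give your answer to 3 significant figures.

A/A₀ = 35/79 ≈ 0.44304.
n = log₂(2.2571) ≈ 1.1745 half-lives elapsed in 22 years.
t½ = 22/1.1745 ≈ 18.731 years.

18.7 years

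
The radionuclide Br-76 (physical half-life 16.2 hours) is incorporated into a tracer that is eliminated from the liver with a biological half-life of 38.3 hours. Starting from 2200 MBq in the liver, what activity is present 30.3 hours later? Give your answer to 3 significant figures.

1/t_eff = 1/t_phys + 1/t_biol = 1/16.2 + 1/38.3 = 0.087838 per hour.
t_eff = 16.2 × 38.3 / (16.2 + 38.3) ≈ 11.385 hours.
Remaining = 2200 × (1/2)^(30.3/11.385) = 2200 × (1/2)^2.6615 ≈ 347.72 MBq.

348 MBq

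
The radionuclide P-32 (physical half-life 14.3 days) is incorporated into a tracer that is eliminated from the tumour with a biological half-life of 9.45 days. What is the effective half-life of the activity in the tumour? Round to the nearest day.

1/t_eff = 1/t_phys + 1/t_biol = 1/14.3 + 1/9.45 = 0.17575 per day.
t_eff = 14.3 × 9.45 / (14.3 + 9.45) ≈ 5.6899 days.

6 days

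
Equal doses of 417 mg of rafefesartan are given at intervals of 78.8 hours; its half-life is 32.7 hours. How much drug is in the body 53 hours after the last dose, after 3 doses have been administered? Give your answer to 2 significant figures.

170 mg

The 3 doses were given 210.6, 131.8, 53 hours ago.
Total = 417·(1/2)^(210.6/32.7) + 417·(1/2)^(131.8/32.7) + 417·(1/2)^(53/32.7)
      = 4.8017 + 25.516 + 135.59 ≈ 165.91 mg.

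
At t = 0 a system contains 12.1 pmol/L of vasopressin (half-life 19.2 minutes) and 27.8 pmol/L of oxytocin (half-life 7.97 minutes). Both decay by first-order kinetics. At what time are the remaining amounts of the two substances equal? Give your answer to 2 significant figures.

Set 12.1·(1/2)^(t/19.2) = 27.8·(1/2)^(t/7.97).
Taking log₂: log₂(12.1/27.8) = t·(1/19.2 − 1/7.97).
log₂(0.43525) = -1.2001; 1/19.2 − 1/7.97 = -0.073387.
t = -1.2001 / -0.073387 ≈ 16.353 minutes.

16 minutes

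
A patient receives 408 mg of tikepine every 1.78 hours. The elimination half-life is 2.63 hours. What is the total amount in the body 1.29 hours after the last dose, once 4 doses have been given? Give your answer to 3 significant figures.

The 4 doses were given 6.63, 4.85, 3.07, 1.29 hours ago.
Total = 408·(1/2)^(6.63/2.63) + 408·(1/2)^(4.85/2.63) + 408·(1/2)^(3.07/2.63) + 408·(1/2)^(1.29/2.63)
      = 71.087 + 113.64 + 181.66 + 290.41 ≈ 656.8 mg.

657 mg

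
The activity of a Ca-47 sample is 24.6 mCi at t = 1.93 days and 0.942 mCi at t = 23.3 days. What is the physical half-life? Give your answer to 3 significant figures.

4.54 days

Over Δt = 23.3 − 1.93 = 21.37 days, the level fell by a factor of 24.6/0.942 ≈ 26.115.
n = log₂(26.115) ≈ 4.7068 half-lives, so t½ = 21.37/4.7068 ≈ 4.5403 days.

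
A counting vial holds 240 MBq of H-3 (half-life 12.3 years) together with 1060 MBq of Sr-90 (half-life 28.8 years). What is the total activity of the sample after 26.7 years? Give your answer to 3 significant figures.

611 MBq

H-3: 240 × (1/2)^(26.7/12.3) = 240 × (1/2)^2.1707 ≈ 53.304 MBq.
Sr-90: 1060 × (1/2)^(26.7/28.8) = 1060 × (1/2)^0.92708 ≈ 557.48 MBq.
Total = 53.304 + 557.48 ≈ 610.78 MBq.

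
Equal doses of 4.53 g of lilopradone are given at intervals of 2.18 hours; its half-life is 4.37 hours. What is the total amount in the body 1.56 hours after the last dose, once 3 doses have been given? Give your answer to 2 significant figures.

The 3 doses were given 5.92, 3.74, 1.56 hours ago.
Total = 4.53·(1/2)^(5.92/4.37) + 4.53·(1/2)^(3.74/4.37) + 4.53·(1/2)^(1.56/4.37)
      = 1.7713 + 2.503 + 3.537 ≈ 7.8114 g.

7.8 g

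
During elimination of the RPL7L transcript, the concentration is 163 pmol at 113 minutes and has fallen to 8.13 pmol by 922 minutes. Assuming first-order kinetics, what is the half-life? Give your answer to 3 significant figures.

Over Δt = 922 − 113 = 809 minutes, the level fell by a factor of 163/8.13 ≈ 20.049.
n = log₂(20.049) ≈ 4.3255 half-lives, so t½ = 809/4.3255 ≈ 187.03 minutes.

187 minutes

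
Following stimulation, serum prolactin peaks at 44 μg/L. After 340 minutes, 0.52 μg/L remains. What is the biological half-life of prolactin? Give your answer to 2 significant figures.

53 minutes

A/A₀ = 0.52/44 ≈ 0.011818.
n = log₂(84.615) ≈ 6.4028 half-lives elapsed in 340 minutes.
t½ = 340/6.4028 ≈ 53.101 minutes.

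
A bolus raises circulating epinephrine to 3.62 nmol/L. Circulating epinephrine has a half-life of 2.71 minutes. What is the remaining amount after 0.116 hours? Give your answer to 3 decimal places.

Convert the elapsed time: 0.116 hours = 6.96 minutes.
Number of half-lives: n = 6.96/2.71 ≈ 2.5683.
Remaining = 3.62 × (1/2)^2.5683 = 3.62 × 0.16861 ≈ 0.61036 nmol/L.

0.610 nmol/L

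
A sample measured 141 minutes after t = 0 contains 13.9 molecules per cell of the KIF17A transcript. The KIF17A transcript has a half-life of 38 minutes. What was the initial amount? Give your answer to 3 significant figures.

182 molecules per cell

Number of half-lives elapsed: n = 141/38 ≈ 3.7105.
A₀ = A × 2^n = 13.9 × 2^3.7105 = 13.9 × 13.091 ≈ 181.97 molecules per cell.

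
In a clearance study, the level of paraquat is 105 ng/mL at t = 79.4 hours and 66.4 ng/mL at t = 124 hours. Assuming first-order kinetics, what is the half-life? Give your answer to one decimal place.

Over Δt = 124 − 79.4 = 44.6 hours, the level fell by a factor of 105/66.4 ≈ 1.5813.
n = log₂(1.5813) ≈ 0.66113 half-lives, so t½ = 44.6/0.66113 ≈ 67.46 hours.

67.5 hours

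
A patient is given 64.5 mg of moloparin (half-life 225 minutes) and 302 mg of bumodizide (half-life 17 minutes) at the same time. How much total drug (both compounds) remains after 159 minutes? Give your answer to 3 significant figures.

moloparin: 64.5 × (1/2)^(159/225) = 64.5 × (1/2)^0.70667 ≈ 39.521 mg.
bumodizide: 302 × (1/2)^(159/17) = 302 × (1/2)^9.3529 ≈ 0.46184 mg.
Total = 39.521 + 0.46184 ≈ 39.983 mg.

40.0 mg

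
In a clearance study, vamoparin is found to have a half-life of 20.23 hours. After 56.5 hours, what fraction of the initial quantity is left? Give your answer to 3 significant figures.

0.144

n = 56.5/20.23 ≈ 2.7929 half-lives.
Fraction remaining = (1/2)^2.7929 ≈ 0.1443.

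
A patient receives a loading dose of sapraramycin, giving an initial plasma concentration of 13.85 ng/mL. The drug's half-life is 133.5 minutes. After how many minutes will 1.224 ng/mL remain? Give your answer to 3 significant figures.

467 minutes

Fraction remaining = 1.224/13.85 ≈ 0.088375.
n = log₂(13.85/1.224) = ln(11.315)/ln 2 ≈ 3.5002 half-lives.
t = n × t½ = 3.5002 × 133.5 ≈ 467.28 minutes.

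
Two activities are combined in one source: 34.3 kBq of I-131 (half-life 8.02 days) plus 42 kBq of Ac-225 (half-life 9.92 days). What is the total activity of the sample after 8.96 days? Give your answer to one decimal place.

I-131: 34.3 × (1/2)^(8.96/8.02) = 34.3 × (1/2)^1.1172 ≈ 15.812 kBq.
Ac-225: 42 × (1/2)^(8.96/9.92) = 42 × (1/2)^0.90323 ≈ 22.457 kBq.
Total = 15.812 + 22.457 ≈ 38.269 kBq.

38.3 kBq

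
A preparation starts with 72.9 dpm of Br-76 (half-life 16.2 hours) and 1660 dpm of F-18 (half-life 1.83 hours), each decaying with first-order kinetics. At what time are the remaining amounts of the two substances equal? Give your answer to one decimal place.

Set 72.9·(1/2)^(t/16.2) = 1660·(1/2)^(t/1.83).
Taking log₂: log₂(72.9/1660) = t·(1/16.2 − 1/1.83).
log₂(0.043916) = -4.5091; 1/16.2 − 1/1.83 = -0.48472.
t = -4.5091 / -0.48472 ≈ 9.3025 hours.

9.3 hours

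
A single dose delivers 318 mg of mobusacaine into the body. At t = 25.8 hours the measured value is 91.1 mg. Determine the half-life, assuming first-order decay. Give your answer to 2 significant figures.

14 hours

A/A₀ = 91.1/318 ≈ 0.28648.
n = log₂(3.4907) ≈ 1.8035 half-lives elapsed in 25.8 hours.
t½ = 25.8/1.8035 ≈ 14.305 hours.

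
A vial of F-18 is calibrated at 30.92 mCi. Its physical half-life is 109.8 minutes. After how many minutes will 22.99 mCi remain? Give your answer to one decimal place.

Fraction remaining = 22.99/30.92 ≈ 0.74353.
n = log₂(30.92/22.99) = ln(1.3449)/ln 2 ≈ 0.42753 half-lives.
t = n × t½ = 0.42753 × 109.8 ≈ 46.943 minutes.

46.9 minutes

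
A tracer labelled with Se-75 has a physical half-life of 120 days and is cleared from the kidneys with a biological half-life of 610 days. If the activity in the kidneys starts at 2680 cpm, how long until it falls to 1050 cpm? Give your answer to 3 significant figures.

1/t_eff = 1/t_phys + 1/t_biol = 1/120 + 1/610 = 0.0099727 per day.
t_eff = 120 × 610 / (120 + 610) ≈ 100.27 days.
n = log₂(2680/1050) ≈ 1.3518; t = 1.3518 × 100.27 ≈ 135.55 days.

136 days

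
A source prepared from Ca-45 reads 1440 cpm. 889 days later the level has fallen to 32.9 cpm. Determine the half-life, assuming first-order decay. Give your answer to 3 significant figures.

163 days

A/A₀ = 32.9/1440 ≈ 0.022847.
n = log₂(43.769) ≈ 5.4518 half-lives elapsed in 889 days.
t½ = 889/5.4518 ≈ 163.06 days.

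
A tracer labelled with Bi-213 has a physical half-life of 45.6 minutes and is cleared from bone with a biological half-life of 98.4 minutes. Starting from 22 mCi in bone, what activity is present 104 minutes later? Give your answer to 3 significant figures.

2.18 mCi

1/t_eff = 1/t_phys + 1/t_biol = 1/45.6 + 1/98.4 = 0.032092 per minute.
t_eff = 45.6 × 98.4 / (45.6 + 98.4) ≈ 31.16 minutes.
Remaining = 22 × (1/2)^(104/31.16) = 22 × (1/2)^3.3376 ≈ 2.1762 mCi.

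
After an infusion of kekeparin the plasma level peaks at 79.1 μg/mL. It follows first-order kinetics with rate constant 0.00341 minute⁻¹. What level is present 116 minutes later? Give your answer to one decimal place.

53.3 μg/mL

t½ = ln 2 / λ = 0.69315 / 0.00341 ≈ 203.27 minutes.
Number of half-lives: n = 116/203.27 ≈ 0.57067.
Remaining = 79.1 × (1/2)^0.57067 = 79.1 × 0.6733 ≈ 53.258 μg/mL.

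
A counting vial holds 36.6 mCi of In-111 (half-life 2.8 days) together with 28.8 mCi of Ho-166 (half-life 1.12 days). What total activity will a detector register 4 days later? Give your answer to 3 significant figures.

In-111: 36.6 × (1/2)^(4/2.8) = 36.6 × (1/2)^1.4286 ≈ 13.597 mCi.
Ho-166: 28.8 × (1/2)^(4/1.12) = 28.8 × (1/2)^3.5714 ≈ 2.4226 mCi.
Total = 13.597 + 2.4226 ≈ 16.019 mCi.

16.0 mCi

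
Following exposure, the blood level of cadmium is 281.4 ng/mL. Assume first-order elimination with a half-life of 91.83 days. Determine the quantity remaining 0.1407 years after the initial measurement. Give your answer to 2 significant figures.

190 ng/mL

Convert the elapsed time: 0.1407 years = 51.3555 days.
Number of half-lives: n = 51.3555/91.83 ≈ 0.55925.
Remaining = 281.4 × (1/2)^0.55925 = 281.4 × 0.67866 ≈ 190.97 ng/mL.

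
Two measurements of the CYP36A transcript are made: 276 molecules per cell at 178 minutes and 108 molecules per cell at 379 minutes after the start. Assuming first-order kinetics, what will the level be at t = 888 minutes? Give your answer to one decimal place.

10.0 molecules per cell

Over Δt = 379 − 178 = 201 minutes, the level fell by a factor of 276/108 ≈ 2.5556.
n = log₂(2.5556) ≈ 1.3536 half-lives, so t½ = 201/1.3536 ≈ 148.49 minutes.
From t = 379 to t = 888: 108 × (1/2)^((888−379)/148.49) ≈ 10.035 molecules per cell.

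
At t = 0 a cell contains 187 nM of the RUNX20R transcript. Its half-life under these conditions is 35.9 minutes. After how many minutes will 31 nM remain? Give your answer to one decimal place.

93.1 minutes

Fraction remaining = 31/187 ≈ 0.16578.
n = log₂(187/31) = ln(6.0323)/ln 2 ≈ 2.5927 half-lives.
t = n × t½ = 2.5927 × 35.9 ≈ 93.078 minutes.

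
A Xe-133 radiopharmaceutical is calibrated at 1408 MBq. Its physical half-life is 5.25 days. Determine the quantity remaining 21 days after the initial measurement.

Elapsed time is 4 half-lives (21/5.25).
Each half-life halves the amount: 1408 × (1/2)^4 = 1408/16 = 88 MBq.

88 MBq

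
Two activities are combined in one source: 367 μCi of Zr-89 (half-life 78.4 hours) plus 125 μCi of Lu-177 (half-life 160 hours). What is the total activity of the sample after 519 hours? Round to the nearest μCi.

Zr-89: 367 × (1/2)^(519/78.4) = 367 × (1/2)^6.6199 ≈ 3.7315 μCi.
Lu-177: 125 × (1/2)^(519/160) = 125 × (1/2)^3.2437 ≈ 13.196 μCi.
Total = 3.7315 + 13.196 ≈ 16.928 μCi.

17 μCi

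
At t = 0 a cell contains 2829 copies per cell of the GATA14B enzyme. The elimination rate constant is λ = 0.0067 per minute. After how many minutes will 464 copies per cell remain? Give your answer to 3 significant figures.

270 minutes

t½ = ln 2 / λ = 0.69315 / 0.0067 ≈ 103.45 minutes.
Fraction remaining = 464/2829 ≈ 0.16402.
n = log₂(2829/464) = ln(6.097)/ln 2 ≈ 2.6081 half-lives.
t = n × t½ = 2.6081 × 103.45 ≈ 269.82 minutes.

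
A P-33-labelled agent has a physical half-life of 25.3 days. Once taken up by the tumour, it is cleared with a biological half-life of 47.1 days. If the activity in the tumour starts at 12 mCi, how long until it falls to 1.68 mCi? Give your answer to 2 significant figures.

47 days

1/t_eff = 1/t_phys + 1/t_biol = 1/25.3 + 1/47.1 = 0.060757 per day.
t_eff = 25.3 × 47.1 / (25.3 + 47.1) ≈ 16.459 days.
n = log₂(12/1.68) ≈ 2.8365; t = 2.8365 × 16.459 ≈ 46.686 days.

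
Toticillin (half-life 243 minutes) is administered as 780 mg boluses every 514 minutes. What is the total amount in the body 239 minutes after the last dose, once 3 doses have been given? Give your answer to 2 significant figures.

The 3 doses were given 1267, 753, 239 minutes ago.
Total = 780·(1/2)^(1267/243) + 780·(1/2)^(753/243) + 780·(1/2)^(239/243)
      = 21.015 + 91.049 + 394.48 ≈ 506.54 mg.

510 mg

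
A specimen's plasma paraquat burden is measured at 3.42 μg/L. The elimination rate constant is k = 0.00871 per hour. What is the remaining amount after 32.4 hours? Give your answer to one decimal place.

t½ = ln 2 / k = 0.69315 / 0.00871 ≈ 79.581 hours.
Number of half-lives: n = 32.4/79.581 ≈ 0.40713.
Remaining = 3.42 × (1/2)^0.40713 = 3.42 × 0.75412 ≈ 2.5791 μg/L.

2.6 μg/L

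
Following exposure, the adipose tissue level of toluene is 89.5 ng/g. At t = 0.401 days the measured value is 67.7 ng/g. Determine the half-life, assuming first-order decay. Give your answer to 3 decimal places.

A/A₀ = 67.7/89.5 ≈ 0.75642.
n = log₂(1.322) ≈ 0.40273 half-lives elapsed in 0.401 days.
t½ = 0.401/0.40273 ≈ 0.9957 days.

0.996 days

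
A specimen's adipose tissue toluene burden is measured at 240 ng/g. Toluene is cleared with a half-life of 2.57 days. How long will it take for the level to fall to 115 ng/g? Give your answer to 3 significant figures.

Fraction remaining = 115/240 ≈ 0.47917.
n = log₂(240/115) = ln(2.087)/ln 2 ≈ 1.0614 half-lives.
t = n × t½ = 1.0614 × 2.57 ≈ 2.7278 days.

2.73 days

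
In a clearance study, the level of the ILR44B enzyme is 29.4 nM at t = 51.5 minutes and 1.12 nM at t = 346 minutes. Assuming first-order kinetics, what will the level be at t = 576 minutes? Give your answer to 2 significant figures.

0.087 nM

Over Δt = 346 − 51.5 = 294.5 minutes, the level fell by a factor of 29.4/1.12 ≈ 26.25.
n = log₂(26.25) ≈ 4.7142 half-lives, so t½ = 294.5/4.7142 ≈ 62.47 minutes.
From t = 346 to t = 576: 1.12 × (1/2)^((576−346)/62.47) ≈ 0.087277 nM.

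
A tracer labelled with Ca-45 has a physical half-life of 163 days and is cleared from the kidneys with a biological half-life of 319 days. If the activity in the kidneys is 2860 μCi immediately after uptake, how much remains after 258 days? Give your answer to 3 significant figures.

545 μCi

1/t_eff = 1/t_phys + 1/t_biol = 1/163 + 1/319 = 0.0092698 per day.
t_eff = 163 × 319 / (163 + 319) ≈ 107.88 days.
Remaining = 2860 × (1/2)^(258/107.88) = 2860 × (1/2)^2.3916 ≈ 545.03 μCi.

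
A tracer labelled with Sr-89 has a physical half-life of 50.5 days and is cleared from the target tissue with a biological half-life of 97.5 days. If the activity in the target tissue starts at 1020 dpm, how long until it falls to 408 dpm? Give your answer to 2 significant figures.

44 days

1/t_eff = 1/t_phys + 1/t_biol = 1/50.5 + 1/97.5 = 0.030058 per day.
t_eff = 50.5 × 97.5 / (50.5 + 97.5) ≈ 33.269 days.
n = log₂(1020/408) ≈ 1.3219; t = 1.3219 × 33.269 ≈ 43.979 days.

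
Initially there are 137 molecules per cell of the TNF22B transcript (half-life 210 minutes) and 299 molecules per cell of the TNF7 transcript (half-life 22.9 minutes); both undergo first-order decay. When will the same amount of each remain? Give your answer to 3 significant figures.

Set 137·(1/2)^(t/210) = 299·(1/2)^(t/22.9).
Taking log₂: log₂(137/299) = t·(1/210 − 1/22.9).
log₂(0.45819) = -1.126; 1/210 − 1/22.9 = -0.038906.
t = -1.126 / -0.038906 ≈ 28.941 minutes.

28.9 minutes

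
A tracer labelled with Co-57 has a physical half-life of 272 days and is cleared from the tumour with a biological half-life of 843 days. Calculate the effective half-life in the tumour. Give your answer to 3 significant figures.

206 days

1/t_eff = 1/t_phys + 1/t_biol = 1/272 + 1/843 = 0.0048627 per day.
t_eff = 272 × 843 / (272 + 843) ≈ 205.65 days.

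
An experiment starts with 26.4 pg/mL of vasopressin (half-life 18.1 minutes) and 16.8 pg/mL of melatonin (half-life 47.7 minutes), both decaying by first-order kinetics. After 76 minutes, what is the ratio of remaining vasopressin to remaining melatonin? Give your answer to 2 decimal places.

0.26

vasopressin: 26.4 × (1/2)^(76/18.1) = 26.4 × (1/2)^4.1989 ≈ 1.4375 pg/mL.
melatonin: 16.8 × (1/2)^(76/47.7) = 16.8 × (1/2)^1.5933 ≈ 5.5678 pg/mL.
Ratio ≈ 1.4375 / 5.5678 ≈ 0.25818.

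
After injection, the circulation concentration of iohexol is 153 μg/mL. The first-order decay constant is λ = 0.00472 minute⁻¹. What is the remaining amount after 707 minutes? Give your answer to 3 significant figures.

5.44 μg/mL

t½ = ln 2 / λ = 0.69315 / 0.00472 ≈ 146.85 minutes.
Number of half-lives: n = 707/146.85 ≈ 4.8143.
Remaining = 153 × (1/2)^4.8143 = 153 × 0.035542 ≈ 5.4379 μg/mL.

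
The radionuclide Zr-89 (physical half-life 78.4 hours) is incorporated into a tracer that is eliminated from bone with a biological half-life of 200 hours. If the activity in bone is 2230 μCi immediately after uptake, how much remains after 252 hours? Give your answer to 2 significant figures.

100 μCi

1/t_eff = 1/t_phys + 1/t_biol = 1/78.4 + 1/200 = 0.017755 per hour.
t_eff = 78.4 × 200 / (78.4 + 200) ≈ 56.322 hours.
Remaining = 2230 × (1/2)^(252/56.322) = 2230 × (1/2)^4.4743 ≈ 100.33 μCi.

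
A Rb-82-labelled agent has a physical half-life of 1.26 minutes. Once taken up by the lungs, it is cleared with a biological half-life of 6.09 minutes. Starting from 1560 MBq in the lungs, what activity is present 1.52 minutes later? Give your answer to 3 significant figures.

569 MBq

1/t_eff = 1/t_phys + 1/t_biol = 1/1.26 + 1/6.09 = 0.95785 per minute.
t_eff = 1.26 × 6.09 / (1.26 + 6.09) ≈ 1.044 minutes.
Remaining = 1560 × (1/2)^(1.52/1.044) = 1560 × (1/2)^1.4559 ≈ 568.65 MBq.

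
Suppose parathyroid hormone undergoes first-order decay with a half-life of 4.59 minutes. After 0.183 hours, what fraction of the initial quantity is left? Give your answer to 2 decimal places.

0.19

0.183 hours = 10.98 minutes.
n = 10.98/4.59 ≈ 2.3922 half-lives.
Fraction remaining = (1/2)^2.3922 ≈ 0.1905.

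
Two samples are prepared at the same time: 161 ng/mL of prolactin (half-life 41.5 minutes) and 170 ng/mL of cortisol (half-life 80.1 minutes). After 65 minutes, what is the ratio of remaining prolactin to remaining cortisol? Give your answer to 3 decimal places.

prolactin: 161 × (1/2)^(65/41.5) = 161 × (1/2)^1.5663 ≈ 54.367 ng/mL.
cortisol: 170 × (1/2)^(65/80.1) = 170 × (1/2)^0.81149 ≈ 96.865 ng/mL.
Ratio ≈ 54.367 / 96.865 ≈ 0.56126.

0.561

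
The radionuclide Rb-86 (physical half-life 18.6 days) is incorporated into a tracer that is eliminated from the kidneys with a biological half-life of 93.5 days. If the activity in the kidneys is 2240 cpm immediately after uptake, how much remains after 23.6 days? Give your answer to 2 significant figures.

1/t_eff = 1/t_phys + 1/t_biol = 1/18.6 + 1/93.5 = 0.064459 per day.
t_eff = 18.6 × 93.5 / (18.6 + 93.5) ≈ 15.514 days.
Remaining = 2240 × (1/2)^(23.6/15.514) = 2240 × (1/2)^1.5212 ≈ 780.39 cpm.

780 cpm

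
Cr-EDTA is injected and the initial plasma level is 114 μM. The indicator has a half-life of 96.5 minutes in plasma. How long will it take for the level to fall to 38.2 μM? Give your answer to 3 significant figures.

152 minutes

Fraction remaining = 38.2/114 ≈ 0.33509.
n = log₂(114/38.2) = ln(2.9843)/ln 2 ≈ 1.5774 half-lives.
t = n × t½ = 1.5774 × 96.5 ≈ 152.22 minutes.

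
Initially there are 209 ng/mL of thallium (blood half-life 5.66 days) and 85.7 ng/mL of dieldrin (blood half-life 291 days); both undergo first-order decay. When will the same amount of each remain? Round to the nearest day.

7 days

Set 209·(1/2)^(t/5.66) = 85.7·(1/2)^(t/291).
Taking log₂: log₂(209/85.7) = t·(1/5.66 − 1/291).
log₂(2.4387) = 1.2861; 1/5.66 − 1/291 = 0.17324.
t = 1.2861 / 0.17324 ≈ 7.4239 days.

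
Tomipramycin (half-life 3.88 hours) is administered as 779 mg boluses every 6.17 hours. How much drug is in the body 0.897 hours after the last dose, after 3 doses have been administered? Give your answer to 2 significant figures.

960 mg

The 3 doses were given 13.237, 7.067, 0.897 hours ago.
Total = 779·(1/2)^(13.237/3.88) + 779·(1/2)^(7.067/3.88) + 779·(1/2)^(0.897/3.88)
      = 73.206 + 220.42 + 663.66 ≈ 957.28 mg.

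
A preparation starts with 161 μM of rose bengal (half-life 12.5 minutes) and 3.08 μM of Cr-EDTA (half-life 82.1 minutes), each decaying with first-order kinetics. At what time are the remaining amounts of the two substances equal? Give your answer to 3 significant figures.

84.2 minutes

Set 161·(1/2)^(t/12.5) = 3.08·(1/2)^(t/82.1).
Taking log₂: log₂(161/3.08) = t·(1/12.5 − 1/82.1).
log₂(52.273) = 5.708; 1/12.5 − 1/82.1 = 0.06782.
t = 5.708 / 0.06782 ≈ 84.164 minutes.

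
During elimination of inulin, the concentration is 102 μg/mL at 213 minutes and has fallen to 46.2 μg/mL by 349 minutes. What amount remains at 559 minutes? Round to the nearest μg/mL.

14 μg/mL

Over Δt = 349 − 213 = 136 minutes, the level fell by a factor of 102/46.2 ≈ 2.2078.
n = log₂(2.2078) ≈ 1.1426 half-lives, so t½ = 136/1.1426 ≈ 119.03 minutes.
From t = 349 to t = 559: 46.2 × (1/2)^((559−349)/119.03) ≈ 13.6 μg/mL.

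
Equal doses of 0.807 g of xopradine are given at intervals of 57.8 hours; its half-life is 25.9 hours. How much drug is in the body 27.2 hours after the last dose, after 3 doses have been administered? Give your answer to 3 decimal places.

0.490 g

The 3 doses were given 142.8, 85, 27.2 hours ago.
Total = 0.807·(1/2)^(142.8/25.9) + 0.807·(1/2)^(85/25.9) + 0.807·(1/2)^(27.2/25.9)
      = 0.017666 + 0.082973 + 0.3897 ≈ 0.49034 g.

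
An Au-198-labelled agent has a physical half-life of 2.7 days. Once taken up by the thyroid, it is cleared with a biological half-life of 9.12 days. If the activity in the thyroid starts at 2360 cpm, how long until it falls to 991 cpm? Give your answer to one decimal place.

1/t_eff = 1/t_phys + 1/t_biol = 1/2.7 + 1/9.12 = 0.48002 per day.
t_eff = 2.7 × 9.12 / (2.7 + 9.12) ≈ 2.0832 days.
n = log₂(2360/991) ≈ 1.2518; t = 1.2518 × 2.0832 ≈ 2.6079 days.

2.6 days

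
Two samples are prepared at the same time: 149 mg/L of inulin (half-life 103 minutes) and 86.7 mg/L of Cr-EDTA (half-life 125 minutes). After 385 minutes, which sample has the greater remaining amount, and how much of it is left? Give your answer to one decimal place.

inulin, 11.2 mg/L

inulin: 149 × (1/2)^3.7379 ≈ 11.168 mg/L.
Cr-EDTA: 86.7 × (1/2)^3.08 ≈ 10.253 mg/L.
Inulin has more remaining, at ≈ 11.168 mg/L.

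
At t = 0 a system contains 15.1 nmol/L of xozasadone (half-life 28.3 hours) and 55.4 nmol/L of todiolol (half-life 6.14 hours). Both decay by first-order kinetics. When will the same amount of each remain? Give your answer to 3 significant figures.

Set 15.1·(1/2)^(t/28.3) = 55.4·(1/2)^(t/6.14).
Taking log₂: log₂(15.1/55.4) = t·(1/28.3 − 1/6.14).
log₂(0.27256) = -1.8753; 1/28.3 − 1/6.14 = -0.12753.
t = -1.8753 / -0.12753 ≈ 14.705 hours.

14.7 hours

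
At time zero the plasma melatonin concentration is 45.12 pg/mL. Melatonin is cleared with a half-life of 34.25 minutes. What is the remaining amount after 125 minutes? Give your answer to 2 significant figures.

3.6 pg/mL

Number of half-lives: n = 125/34.25 ≈ 3.6496.
Remaining = 45.12 × (1/2)^3.6496 = 45.12 × 0.07968 ≈ 3.5952 pg/mL.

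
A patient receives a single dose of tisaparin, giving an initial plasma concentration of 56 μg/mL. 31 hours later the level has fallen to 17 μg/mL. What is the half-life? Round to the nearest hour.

A/A₀ = 17/56 ≈ 0.30357.
n = log₂(3.2941) ≈ 1.7199 half-lives elapsed in 31 hours.
t½ = 31/1.7199 ≈ 18.024 hours.

18 hours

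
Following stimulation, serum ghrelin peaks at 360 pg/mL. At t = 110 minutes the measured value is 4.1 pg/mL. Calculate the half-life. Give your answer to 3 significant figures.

17.0 minutes

A/A₀ = 4.1/360 ≈ 0.011389.
n = log₂(87.805) ≈ 6.4562 half-lives elapsed in 110 minutes.
t½ = 110/6.4562 ≈ 17.038 minutes.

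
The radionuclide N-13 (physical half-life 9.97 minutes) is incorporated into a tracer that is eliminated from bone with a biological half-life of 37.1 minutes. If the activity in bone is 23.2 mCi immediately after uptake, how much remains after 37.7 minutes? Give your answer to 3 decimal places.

0.834 mCi

1/t_eff = 1/t_phys + 1/t_biol = 1/9.97 + 1/37.1 = 0.12726 per minute.
t_eff = 9.97 × 37.1 / (9.97 + 37.1) ≈ 7.8582 minutes.
Remaining = 23.2 × (1/2)^(37.7/7.8582) = 23.2 × (1/2)^4.7975 ≈ 0.83424 mCi.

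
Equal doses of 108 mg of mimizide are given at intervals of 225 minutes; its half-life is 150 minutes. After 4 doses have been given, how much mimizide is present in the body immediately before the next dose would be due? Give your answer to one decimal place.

58.1 mg

The 4 doses were given 900, 675, 450, 225 minutes ago.
Total = 108·(1/2)^(900/150) + 108·(1/2)^(675/150) + 108·(1/2)^(450/150) + 108·(1/2)^(225/150)
      = 1.6875 + 4.773 + 13.5 + 38.184 ≈ 58.144 mg.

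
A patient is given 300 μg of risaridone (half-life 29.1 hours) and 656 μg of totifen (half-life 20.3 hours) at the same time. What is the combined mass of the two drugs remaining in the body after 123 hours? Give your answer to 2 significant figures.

26 μg

risaridone: 300 × (1/2)^(123/29.1) = 300 × (1/2)^4.2268 ≈ 16.022 μg.
totifen: 656 × (1/2)^(123/20.3) = 656 × (1/2)^6.0591 ≈ 9.8385 μg.
Total = 16.022 + 9.8385 ≈ 25.861 μg.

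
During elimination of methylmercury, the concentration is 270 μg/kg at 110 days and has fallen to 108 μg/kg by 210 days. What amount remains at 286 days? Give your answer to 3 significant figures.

Over Δt = 210 − 110 = 100 days, the level fell by a factor of 270/108 ≈ 2.5.
n = log₂(2.5) ≈ 1.3219 half-lives, so t½ = 100/1.3219 ≈ 75.647 days.
From t = 210 to t = 286: 108 × (1/2)^((286−210)/75.647) ≈ 53.826 μg/kg.

53.8 μg/kg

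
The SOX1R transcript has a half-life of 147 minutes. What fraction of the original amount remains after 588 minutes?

n = 588/147 ≈ 4 half-lives.
Fraction remaining = (1/2)^4 ≈ 0.0625.

0.0625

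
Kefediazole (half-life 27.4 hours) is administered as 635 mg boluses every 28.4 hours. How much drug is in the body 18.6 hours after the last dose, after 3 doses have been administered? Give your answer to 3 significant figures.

The 3 doses were given 75.4, 47, 18.6 hours ago.
Total = 635·(1/2)^(75.4/27.4) + 635·(1/2)^(47/27.4) + 635·(1/2)^(18.6/27.4)
      = 94.274 + 193.38 + 396.67 ≈ 684.32 mg.

684 mg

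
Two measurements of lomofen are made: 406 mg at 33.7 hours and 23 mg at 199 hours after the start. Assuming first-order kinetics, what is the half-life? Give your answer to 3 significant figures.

Over Δt = 199 − 33.7 = 165.3 hours, the level fell by a factor of 406/23 ≈ 17.652.
n = log₂(17.652) ≈ 4.1418 half-lives, so t½ = 165.3/4.1418 ≈ 39.91 hours.

39.9 hours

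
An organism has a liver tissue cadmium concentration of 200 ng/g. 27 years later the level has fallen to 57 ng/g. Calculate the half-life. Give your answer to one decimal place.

14.9 years

A/A₀ = 57/200 ≈ 0.285.
n = log₂(3.5088) ≈ 1.811 half-lives elapsed in 27 years.
t½ = 27/1.811 ≈ 14.909 years.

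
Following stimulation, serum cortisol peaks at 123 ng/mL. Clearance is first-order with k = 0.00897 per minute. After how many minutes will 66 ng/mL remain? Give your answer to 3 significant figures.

69.4 minutes

t½ = ln 2 / k = 0.69315 / 0.00897 ≈ 77.274 minutes.
Fraction remaining = 66/123 ≈ 0.53659.
n = log₂(123/66) = ln(1.8636)/ln 2 ≈ 0.89812 half-lives.
t = n × t½ = 0.89812 × 77.274 ≈ 69.401 minutes.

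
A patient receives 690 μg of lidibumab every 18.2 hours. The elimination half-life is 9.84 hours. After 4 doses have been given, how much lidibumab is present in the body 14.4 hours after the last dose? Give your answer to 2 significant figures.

The 4 doses were given 69, 50.8, 32.6, 14.4 hours ago.
Total = 690·(1/2)^(69/9.84) + 690·(1/2)^(50.8/9.84) + 690·(1/2)^(32.6/9.84) + 690·(1/2)^(14.4/9.84)
      = 5.3453 + 19.264 + 69.428 + 250.22 ≈ 344.25 μg.

340 μg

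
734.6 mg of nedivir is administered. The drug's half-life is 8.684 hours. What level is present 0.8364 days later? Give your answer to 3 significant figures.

148 mg

Convert the elapsed time: 0.8364 days = 20.0736 hours.
Number of half-lives: n = 20.0736/8.684 ≈ 2.3116.
Remaining = 734.6 × (1/2)^2.3116 = 734.6 × 0.20144 ≈ 147.98 mg.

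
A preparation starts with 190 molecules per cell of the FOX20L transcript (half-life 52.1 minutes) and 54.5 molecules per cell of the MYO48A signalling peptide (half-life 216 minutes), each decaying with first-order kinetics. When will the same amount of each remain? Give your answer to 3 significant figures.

124 minutes

Set 190·(1/2)^(t/52.1) = 54.5·(1/2)^(t/216).
Taking log₂: log₂(190/54.5) = t·(1/52.1 − 1/216).
log₂(3.4862) = 1.8017; 1/52.1 − 1/216 = 0.014564.
t = 1.8017 / 0.014564 ≈ 123.71 minutes.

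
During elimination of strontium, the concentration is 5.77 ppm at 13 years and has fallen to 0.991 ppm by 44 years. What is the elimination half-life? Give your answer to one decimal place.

12.2 years

Over Δt = 44 − 13 = 31 years, the level fell by a factor of 5.77/0.991 ≈ 5.8224.
n = log₂(5.8224) ≈ 2.5416 half-lives, so t½ = 31/2.5416 ≈ 12.197 years.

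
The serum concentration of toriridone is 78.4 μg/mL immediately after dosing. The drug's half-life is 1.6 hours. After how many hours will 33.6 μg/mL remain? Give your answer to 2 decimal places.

1.96 hours

Fraction remaining = 33.6/78.4 ≈ 0.42857.
n = log₂(78.4/33.6) = ln(2.3333)/ln 2 ≈ 1.2224 half-lives.
t = n × t½ = 1.2224 × 1.6 ≈ 1.9558 hours.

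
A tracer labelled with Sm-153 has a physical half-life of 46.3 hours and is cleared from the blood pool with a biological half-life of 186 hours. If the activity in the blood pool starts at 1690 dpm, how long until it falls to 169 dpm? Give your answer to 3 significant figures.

1/t_eff = 1/t_phys + 1/t_biol = 1/46.3 + 1/186 = 0.026975 per hour.
t_eff = 46.3 × 186 / (46.3 + 186) ≈ 37.072 hours.
n = log₂(1690/169) ≈ 3.3219; t = 3.3219 × 37.072 ≈ 123.15 hours.

123 hours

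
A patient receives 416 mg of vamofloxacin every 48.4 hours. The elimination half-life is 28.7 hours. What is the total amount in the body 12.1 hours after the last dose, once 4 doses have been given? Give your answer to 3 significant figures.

446 mg

The 4 doses were given 157.3, 108.9, 60.5, 12.1 hours ago.
Total = 416·(1/2)^(157.3/28.7) + 416·(1/2)^(108.9/28.7) + 416·(1/2)^(60.5/28.7) + 416·(1/2)^(12.1/28.7)
      = 9.3153 + 29.982 + 96.498 + 310.58 ≈ 446.38 mg.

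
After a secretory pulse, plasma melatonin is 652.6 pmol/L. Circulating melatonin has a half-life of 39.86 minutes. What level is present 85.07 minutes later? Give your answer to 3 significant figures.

Number of half-lives: n = 85.07/39.86 ≈ 2.1342.
Remaining = 652.6 × (1/2)^2.1342 = 652.6 × 0.22779 ≈ 148.66 pmol/L.

149 pmol/L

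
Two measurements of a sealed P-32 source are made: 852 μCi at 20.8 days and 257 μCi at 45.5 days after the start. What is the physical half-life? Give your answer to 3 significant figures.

Over Δt = 45.5 − 20.8 = 24.7 days, the level fell by a factor of 852/257 ≈ 3.3152.
n = log₂(3.3152) ≈ 1.7291 half-lives, so t½ = 24.7/1.7291 ≈ 14.285 days.

14.3 days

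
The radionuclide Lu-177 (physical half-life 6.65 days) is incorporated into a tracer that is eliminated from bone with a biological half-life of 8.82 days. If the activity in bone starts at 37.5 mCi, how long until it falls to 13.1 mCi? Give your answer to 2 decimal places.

5.75 days

1/t_eff = 1/t_phys + 1/t_biol = 1/6.65 + 1/8.82 = 0.26375 per day.
t_eff = 6.65 × 8.82 / (6.65 + 8.82) ≈ 3.7914 days.
n = log₂(37.5/13.1) ≈ 1.5173; t = 1.5173 × 3.7914 ≈ 5.7528 days.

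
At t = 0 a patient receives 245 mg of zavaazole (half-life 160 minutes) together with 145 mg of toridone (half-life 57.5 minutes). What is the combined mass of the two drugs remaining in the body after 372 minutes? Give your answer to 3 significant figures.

50.5 mg

zavaazole: 245 × (1/2)^(372/160) = 245 × (1/2)^2.325 ≈ 48.896 mg.
toridone: 145 × (1/2)^(372/57.5) = 145 × (1/2)^6.4696 ≈ 1.6362 mg.
Total = 48.896 + 1.6362 ≈ 50.532 mg.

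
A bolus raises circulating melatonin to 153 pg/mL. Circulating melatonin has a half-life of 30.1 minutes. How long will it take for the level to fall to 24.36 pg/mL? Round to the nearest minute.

80 minutes

Fraction remaining = 24.36/153 ≈ 0.15922.
n = log₂(153/24.36) = ln(6.2808)/ln 2 ≈ 2.6509 half-lives.
t = n × t½ = 2.6509 × 30.1 ≈ 79.793 minutes.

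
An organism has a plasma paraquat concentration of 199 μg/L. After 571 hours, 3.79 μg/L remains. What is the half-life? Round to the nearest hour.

100 hours

A/A₀ = 3.79/199 ≈ 0.019045.
n = log₂(52.507) ≈ 5.7144 half-lives elapsed in 571 hours.
t½ = 571/5.7144 ≈ 99.923 hours.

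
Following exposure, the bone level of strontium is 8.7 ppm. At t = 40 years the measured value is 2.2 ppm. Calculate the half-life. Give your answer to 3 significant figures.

20.2 years

A/A₀ = 2.2/8.7 ≈ 0.25287.
n = log₂(3.9545) ≈ 1.9835 half-lives elapsed in 40 years.
t½ = 40/1.9835 ≈ 20.166 years.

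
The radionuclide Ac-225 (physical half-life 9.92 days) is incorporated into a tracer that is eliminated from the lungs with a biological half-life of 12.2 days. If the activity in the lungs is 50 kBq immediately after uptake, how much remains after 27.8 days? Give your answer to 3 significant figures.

1.48 kBq

1/t_eff = 1/t_phys + 1/t_biol = 1/9.92 + 1/12.2 = 0.18277 per day.
t_eff = 9.92 × 12.2 / (9.92 + 12.2) ≈ 5.4712 days.
Remaining = 50 × (1/2)^(27.8/5.4712) = 50 × (1/2)^5.0811 ≈ 1.4771 kBq.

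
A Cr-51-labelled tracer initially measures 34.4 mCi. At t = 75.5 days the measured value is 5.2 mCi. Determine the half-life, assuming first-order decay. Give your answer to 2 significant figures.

28 days

A/A₀ = 5.2/34.4 ≈ 0.15116.
n = log₂(6.6154) ≈ 2.7258 half-lives elapsed in 75.5 days.
t½ = 75.5/2.7258 ≈ 27.698 days.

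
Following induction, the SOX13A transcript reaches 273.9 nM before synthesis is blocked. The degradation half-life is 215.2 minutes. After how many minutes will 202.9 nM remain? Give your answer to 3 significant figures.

93.2 minutes

Fraction remaining = 202.9/273.9 ≈ 0.74078.
n = log₂(273.9/202.9) = ln(1.3499)/ln 2 ≈ 0.43288 half-lives.
t = n × t½ = 0.43288 × 215.2 ≈ 93.156 minutes.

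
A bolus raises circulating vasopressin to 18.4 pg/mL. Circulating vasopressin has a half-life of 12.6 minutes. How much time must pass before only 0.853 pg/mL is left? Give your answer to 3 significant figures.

Fraction remaining = 0.853/18.4 ≈ 0.046359.
n = log₂(18.4/0.853) = ln(21.571)/ln 2 ≈ 4.431 half-lives.
t = n × t½ = 4.431 × 12.6 ≈ 55.831 minutes.

55.8 minutes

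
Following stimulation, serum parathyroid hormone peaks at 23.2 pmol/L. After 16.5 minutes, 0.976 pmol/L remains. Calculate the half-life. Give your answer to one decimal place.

3.6 minutes

A/A₀ = 0.976/23.2 ≈ 0.042069.
n = log₂(23.77) ≈ 4.5711 half-lives elapsed in 16.5 minutes.
t½ = 16.5/4.5711 ≈ 3.6096 minutes.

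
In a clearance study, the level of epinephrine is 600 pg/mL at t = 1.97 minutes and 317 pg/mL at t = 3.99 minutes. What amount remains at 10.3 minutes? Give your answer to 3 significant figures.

Over Δt = 3.99 − 1.97 = 2.02 minutes, the level fell by a factor of 600/317 ≈ 1.8927.
n = log₂(1.8927) ≈ 0.92048 half-lives, so t½ = 2.02/0.92048 ≈ 2.1945 minutes.
From t = 3.99 to t = 10.3: 317 × (1/2)^((10.3−3.99)/2.1945) ≈ 43.201 pg/mL.

43.2 pg/mL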